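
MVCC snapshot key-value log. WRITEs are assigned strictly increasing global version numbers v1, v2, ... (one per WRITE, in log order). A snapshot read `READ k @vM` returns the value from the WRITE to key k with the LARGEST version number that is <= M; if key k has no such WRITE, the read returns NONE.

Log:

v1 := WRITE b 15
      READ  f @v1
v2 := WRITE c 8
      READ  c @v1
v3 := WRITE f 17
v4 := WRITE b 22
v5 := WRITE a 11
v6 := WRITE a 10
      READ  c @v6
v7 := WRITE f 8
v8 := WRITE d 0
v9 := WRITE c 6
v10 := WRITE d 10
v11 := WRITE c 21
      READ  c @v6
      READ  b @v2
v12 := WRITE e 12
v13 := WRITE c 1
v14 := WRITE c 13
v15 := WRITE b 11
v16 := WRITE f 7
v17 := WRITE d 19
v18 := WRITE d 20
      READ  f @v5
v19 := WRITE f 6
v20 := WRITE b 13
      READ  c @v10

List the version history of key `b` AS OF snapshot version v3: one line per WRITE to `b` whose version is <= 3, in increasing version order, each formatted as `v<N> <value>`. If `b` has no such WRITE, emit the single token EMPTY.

Scan writes for key=b with version <= 3:
  v1 WRITE b 15 -> keep
  v2 WRITE c 8 -> skip
  v3 WRITE f 17 -> skip
  v4 WRITE b 22 -> drop (> snap)
  v5 WRITE a 11 -> skip
  v6 WRITE a 10 -> skip
  v7 WRITE f 8 -> skip
  v8 WRITE d 0 -> skip
  v9 WRITE c 6 -> skip
  v10 WRITE d 10 -> skip
  v11 WRITE c 21 -> skip
  v12 WRITE e 12 -> skip
  v13 WRITE c 1 -> skip
  v14 WRITE c 13 -> skip
  v15 WRITE b 11 -> drop (> snap)
  v16 WRITE f 7 -> skip
  v17 WRITE d 19 -> skip
  v18 WRITE d 20 -> skip
  v19 WRITE f 6 -> skip
  v20 WRITE b 13 -> drop (> snap)
Collected: [(1, 15)]

Answer: v1 15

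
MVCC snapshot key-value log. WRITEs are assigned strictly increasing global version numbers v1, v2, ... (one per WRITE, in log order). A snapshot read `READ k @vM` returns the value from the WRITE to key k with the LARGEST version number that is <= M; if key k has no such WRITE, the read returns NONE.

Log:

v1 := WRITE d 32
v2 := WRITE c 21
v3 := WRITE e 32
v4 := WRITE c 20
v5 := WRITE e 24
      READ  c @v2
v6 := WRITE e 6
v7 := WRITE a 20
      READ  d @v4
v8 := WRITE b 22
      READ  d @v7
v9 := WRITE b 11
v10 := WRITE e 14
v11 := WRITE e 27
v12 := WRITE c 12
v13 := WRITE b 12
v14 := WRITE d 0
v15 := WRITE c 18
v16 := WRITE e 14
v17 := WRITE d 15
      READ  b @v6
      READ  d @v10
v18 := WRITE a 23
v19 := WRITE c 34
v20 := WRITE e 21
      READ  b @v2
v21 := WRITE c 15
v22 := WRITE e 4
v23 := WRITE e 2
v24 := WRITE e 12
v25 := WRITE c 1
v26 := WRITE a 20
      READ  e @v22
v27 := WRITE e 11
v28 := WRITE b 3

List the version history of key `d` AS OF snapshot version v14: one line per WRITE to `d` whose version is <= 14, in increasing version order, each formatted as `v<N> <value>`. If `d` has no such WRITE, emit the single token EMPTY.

Scan writes for key=d with version <= 14:
  v1 WRITE d 32 -> keep
  v2 WRITE c 21 -> skip
  v3 WRITE e 32 -> skip
  v4 WRITE c 20 -> skip
  v5 WRITE e 24 -> skip
  v6 WRITE e 6 -> skip
  v7 WRITE a 20 -> skip
  v8 WRITE b 22 -> skip
  v9 WRITE b 11 -> skip
  v10 WRITE e 14 -> skip
  v11 WRITE e 27 -> skip
  v12 WRITE c 12 -> skip
  v13 WRITE b 12 -> skip
  v14 WRITE d 0 -> keep
  v15 WRITE c 18 -> skip
  v16 WRITE e 14 -> skip
  v17 WRITE d 15 -> drop (> snap)
  v18 WRITE a 23 -> skip
  v19 WRITE c 34 -> skip
  v20 WRITE e 21 -> skip
  v21 WRITE c 15 -> skip
  v22 WRITE e 4 -> skip
  v23 WRITE e 2 -> skip
  v24 WRITE e 12 -> skip
  v25 WRITE c 1 -> skip
  v26 WRITE a 20 -> skip
  v27 WRITE e 11 -> skip
  v28 WRITE b 3 -> skip
Collected: [(1, 32), (14, 0)]

Answer: v1 32
v14 0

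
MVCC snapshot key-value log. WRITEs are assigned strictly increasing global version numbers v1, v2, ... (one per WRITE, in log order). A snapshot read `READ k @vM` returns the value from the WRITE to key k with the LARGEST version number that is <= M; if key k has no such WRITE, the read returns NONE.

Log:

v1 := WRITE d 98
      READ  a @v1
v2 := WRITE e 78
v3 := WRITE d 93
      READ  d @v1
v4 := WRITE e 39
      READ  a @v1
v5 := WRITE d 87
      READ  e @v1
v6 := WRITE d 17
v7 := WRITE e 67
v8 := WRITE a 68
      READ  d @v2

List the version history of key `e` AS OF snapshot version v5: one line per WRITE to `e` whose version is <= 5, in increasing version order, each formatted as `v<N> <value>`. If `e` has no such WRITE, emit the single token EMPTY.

Answer: v2 78
v4 39

Derivation:
Scan writes for key=e with version <= 5:
  v1 WRITE d 98 -> skip
  v2 WRITE e 78 -> keep
  v3 WRITE d 93 -> skip
  v4 WRITE e 39 -> keep
  v5 WRITE d 87 -> skip
  v6 WRITE d 17 -> skip
  v7 WRITE e 67 -> drop (> snap)
  v8 WRITE a 68 -> skip
Collected: [(2, 78), (4, 39)]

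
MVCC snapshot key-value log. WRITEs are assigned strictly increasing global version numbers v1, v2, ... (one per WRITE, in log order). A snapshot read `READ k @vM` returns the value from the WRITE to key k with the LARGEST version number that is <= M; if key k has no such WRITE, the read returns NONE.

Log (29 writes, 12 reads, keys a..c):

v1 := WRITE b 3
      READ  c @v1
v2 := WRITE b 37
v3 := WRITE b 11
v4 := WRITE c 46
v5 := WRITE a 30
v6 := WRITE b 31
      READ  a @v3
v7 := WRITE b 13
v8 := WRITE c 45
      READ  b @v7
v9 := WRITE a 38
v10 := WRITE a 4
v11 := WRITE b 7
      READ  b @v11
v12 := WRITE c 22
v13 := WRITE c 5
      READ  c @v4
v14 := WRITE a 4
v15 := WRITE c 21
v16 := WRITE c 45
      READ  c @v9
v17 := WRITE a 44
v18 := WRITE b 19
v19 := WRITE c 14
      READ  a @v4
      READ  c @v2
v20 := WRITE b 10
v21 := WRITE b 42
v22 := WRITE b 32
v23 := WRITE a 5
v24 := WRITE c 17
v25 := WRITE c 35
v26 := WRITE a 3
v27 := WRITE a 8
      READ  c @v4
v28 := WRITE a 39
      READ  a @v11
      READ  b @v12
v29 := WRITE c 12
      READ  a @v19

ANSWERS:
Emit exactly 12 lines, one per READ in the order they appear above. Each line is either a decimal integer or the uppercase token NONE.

v1: WRITE b=3  (b history now [(1, 3)])
READ c @v1: history=[] -> no version <= 1 -> NONE
v2: WRITE b=37  (b history now [(1, 3), (2, 37)])
v3: WRITE b=11  (b history now [(1, 3), (2, 37), (3, 11)])
v4: WRITE c=46  (c history now [(4, 46)])
v5: WRITE a=30  (a history now [(5, 30)])
v6: WRITE b=31  (b history now [(1, 3), (2, 37), (3, 11), (6, 31)])
READ a @v3: history=[(5, 30)] -> no version <= 3 -> NONE
v7: WRITE b=13  (b history now [(1, 3), (2, 37), (3, 11), (6, 31), (7, 13)])
v8: WRITE c=45  (c history now [(4, 46), (8, 45)])
READ b @v7: history=[(1, 3), (2, 37), (3, 11), (6, 31), (7, 13)] -> pick v7 -> 13
v9: WRITE a=38  (a history now [(5, 30), (9, 38)])
v10: WRITE a=4  (a history now [(5, 30), (9, 38), (10, 4)])
v11: WRITE b=7  (b history now [(1, 3), (2, 37), (3, 11), (6, 31), (7, 13), (11, 7)])
READ b @v11: history=[(1, 3), (2, 37), (3, 11), (6, 31), (7, 13), (11, 7)] -> pick v11 -> 7
v12: WRITE c=22  (c history now [(4, 46), (8, 45), (12, 22)])
v13: WRITE c=5  (c history now [(4, 46), (8, 45), (12, 22), (13, 5)])
READ c @v4: history=[(4, 46), (8, 45), (12, 22), (13, 5)] -> pick v4 -> 46
v14: WRITE a=4  (a history now [(5, 30), (9, 38), (10, 4), (14, 4)])
v15: WRITE c=21  (c history now [(4, 46), (8, 45), (12, 22), (13, 5), (15, 21)])
v16: WRITE c=45  (c history now [(4, 46), (8, 45), (12, 22), (13, 5), (15, 21), (16, 45)])
READ c @v9: history=[(4, 46), (8, 45), (12, 22), (13, 5), (15, 21), (16, 45)] -> pick v8 -> 45
v17: WRITE a=44  (a history now [(5, 30), (9, 38), (10, 4), (14, 4), (17, 44)])
v18: WRITE b=19  (b history now [(1, 3), (2, 37), (3, 11), (6, 31), (7, 13), (11, 7), (18, 19)])
v19: WRITE c=14  (c history now [(4, 46), (8, 45), (12, 22), (13, 5), (15, 21), (16, 45), (19, 14)])
READ a @v4: history=[(5, 30), (9, 38), (10, 4), (14, 4), (17, 44)] -> no version <= 4 -> NONE
READ c @v2: history=[(4, 46), (8, 45), (12, 22), (13, 5), (15, 21), (16, 45), (19, 14)] -> no version <= 2 -> NONE
v20: WRITE b=10  (b history now [(1, 3), (2, 37), (3, 11), (6, 31), (7, 13), (11, 7), (18, 19), (20, 10)])
v21: WRITE b=42  (b history now [(1, 3), (2, 37), (3, 11), (6, 31), (7, 13), (11, 7), (18, 19), (20, 10), (21, 42)])
v22: WRITE b=32  (b history now [(1, 3), (2, 37), (3, 11), (6, 31), (7, 13), (11, 7), (18, 19), (20, 10), (21, 42), (22, 32)])
v23: WRITE a=5  (a history now [(5, 30), (9, 38), (10, 4), (14, 4), (17, 44), (23, 5)])
v24: WRITE c=17  (c history now [(4, 46), (8, 45), (12, 22), (13, 5), (15, 21), (16, 45), (19, 14), (24, 17)])
v25: WRITE c=35  (c history now [(4, 46), (8, 45), (12, 22), (13, 5), (15, 21), (16, 45), (19, 14), (24, 17), (25, 35)])
v26: WRITE a=3  (a history now [(5, 30), (9, 38), (10, 4), (14, 4), (17, 44), (23, 5), (26, 3)])
v27: WRITE a=8  (a history now [(5, 30), (9, 38), (10, 4), (14, 4), (17, 44), (23, 5), (26, 3), (27, 8)])
READ c @v4: history=[(4, 46), (8, 45), (12, 22), (13, 5), (15, 21), (16, 45), (19, 14), (24, 17), (25, 35)] -> pick v4 -> 46
v28: WRITE a=39  (a history now [(5, 30), (9, 38), (10, 4), (14, 4), (17, 44), (23, 5), (26, 3), (27, 8), (28, 39)])
READ a @v11: history=[(5, 30), (9, 38), (10, 4), (14, 4), (17, 44), (23, 5), (26, 3), (27, 8), (28, 39)] -> pick v10 -> 4
READ b @v12: history=[(1, 3), (2, 37), (3, 11), (6, 31), (7, 13), (11, 7), (18, 19), (20, 10), (21, 42), (22, 32)] -> pick v11 -> 7
v29: WRITE c=12  (c history now [(4, 46), (8, 45), (12, 22), (13, 5), (15, 21), (16, 45), (19, 14), (24, 17), (25, 35), (29, 12)])
READ a @v19: history=[(5, 30), (9, 38), (10, 4), (14, 4), (17, 44), (23, 5), (26, 3), (27, 8), (28, 39)] -> pick v17 -> 44

Answer: NONE
NONE
13
7
46
45
NONE
NONE
46
4
7
44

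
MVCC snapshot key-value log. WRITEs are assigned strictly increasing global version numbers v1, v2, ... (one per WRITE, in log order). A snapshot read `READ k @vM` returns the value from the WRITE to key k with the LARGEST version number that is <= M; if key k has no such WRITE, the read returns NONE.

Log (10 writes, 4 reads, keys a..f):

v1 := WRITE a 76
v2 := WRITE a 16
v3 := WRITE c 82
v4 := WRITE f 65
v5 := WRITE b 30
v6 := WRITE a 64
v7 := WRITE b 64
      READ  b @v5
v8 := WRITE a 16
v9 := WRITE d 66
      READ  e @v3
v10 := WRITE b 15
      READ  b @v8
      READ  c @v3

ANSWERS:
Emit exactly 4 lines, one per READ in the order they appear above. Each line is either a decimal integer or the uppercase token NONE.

v1: WRITE a=76  (a history now [(1, 76)])
v2: WRITE a=16  (a history now [(1, 76), (2, 16)])
v3: WRITE c=82  (c history now [(3, 82)])
v4: WRITE f=65  (f history now [(4, 65)])
v5: WRITE b=30  (b history now [(5, 30)])
v6: WRITE a=64  (a history now [(1, 76), (2, 16), (6, 64)])
v7: WRITE b=64  (b history now [(5, 30), (7, 64)])
READ b @v5: history=[(5, 30), (7, 64)] -> pick v5 -> 30
v8: WRITE a=16  (a history now [(1, 76), (2, 16), (6, 64), (8, 16)])
v9: WRITE d=66  (d history now [(9, 66)])
READ e @v3: history=[] -> no version <= 3 -> NONE
v10: WRITE b=15  (b history now [(5, 30), (7, 64), (10, 15)])
READ b @v8: history=[(5, 30), (7, 64), (10, 15)] -> pick v7 -> 64
READ c @v3: history=[(3, 82)] -> pick v3 -> 82

Answer: 30
NONE
64
82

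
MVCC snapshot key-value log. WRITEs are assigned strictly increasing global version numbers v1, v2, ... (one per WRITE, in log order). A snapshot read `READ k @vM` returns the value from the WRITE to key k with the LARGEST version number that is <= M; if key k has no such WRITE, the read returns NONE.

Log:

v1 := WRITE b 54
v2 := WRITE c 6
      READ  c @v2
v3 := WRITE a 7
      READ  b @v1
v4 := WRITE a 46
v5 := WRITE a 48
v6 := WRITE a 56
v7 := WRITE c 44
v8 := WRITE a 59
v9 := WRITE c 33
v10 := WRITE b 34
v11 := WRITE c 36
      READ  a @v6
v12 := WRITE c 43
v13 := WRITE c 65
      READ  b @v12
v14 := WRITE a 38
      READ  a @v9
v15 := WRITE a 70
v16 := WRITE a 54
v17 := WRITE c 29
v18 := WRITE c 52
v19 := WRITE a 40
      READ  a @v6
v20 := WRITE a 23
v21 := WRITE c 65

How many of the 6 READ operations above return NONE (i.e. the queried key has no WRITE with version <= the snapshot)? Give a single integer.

v1: WRITE b=54  (b history now [(1, 54)])
v2: WRITE c=6  (c history now [(2, 6)])
READ c @v2: history=[(2, 6)] -> pick v2 -> 6
v3: WRITE a=7  (a history now [(3, 7)])
READ b @v1: history=[(1, 54)] -> pick v1 -> 54
v4: WRITE a=46  (a history now [(3, 7), (4, 46)])
v5: WRITE a=48  (a history now [(3, 7), (4, 46), (5, 48)])
v6: WRITE a=56  (a history now [(3, 7), (4, 46), (5, 48), (6, 56)])
v7: WRITE c=44  (c history now [(2, 6), (7, 44)])
v8: WRITE a=59  (a history now [(3, 7), (4, 46), (5, 48), (6, 56), (8, 59)])
v9: WRITE c=33  (c history now [(2, 6), (7, 44), (9, 33)])
v10: WRITE b=34  (b history now [(1, 54), (10, 34)])
v11: WRITE c=36  (c history now [(2, 6), (7, 44), (9, 33), (11, 36)])
READ a @v6: history=[(3, 7), (4, 46), (5, 48), (6, 56), (8, 59)] -> pick v6 -> 56
v12: WRITE c=43  (c history now [(2, 6), (7, 44), (9, 33), (11, 36), (12, 43)])
v13: WRITE c=65  (c history now [(2, 6), (7, 44), (9, 33), (11, 36), (12, 43), (13, 65)])
READ b @v12: history=[(1, 54), (10, 34)] -> pick v10 -> 34
v14: WRITE a=38  (a history now [(3, 7), (4, 46), (5, 48), (6, 56), (8, 59), (14, 38)])
READ a @v9: history=[(3, 7), (4, 46), (5, 48), (6, 56), (8, 59), (14, 38)] -> pick v8 -> 59
v15: WRITE a=70  (a history now [(3, 7), (4, 46), (5, 48), (6, 56), (8, 59), (14, 38), (15, 70)])
v16: WRITE a=54  (a history now [(3, 7), (4, 46), (5, 48), (6, 56), (8, 59), (14, 38), (15, 70), (16, 54)])
v17: WRITE c=29  (c history now [(2, 6), (7, 44), (9, 33), (11, 36), (12, 43), (13, 65), (17, 29)])
v18: WRITE c=52  (c history now [(2, 6), (7, 44), (9, 33), (11, 36), (12, 43), (13, 65), (17, 29), (18, 52)])
v19: WRITE a=40  (a history now [(3, 7), (4, 46), (5, 48), (6, 56), (8, 59), (14, 38), (15, 70), (16, 54), (19, 40)])
READ a @v6: history=[(3, 7), (4, 46), (5, 48), (6, 56), (8, 59), (14, 38), (15, 70), (16, 54), (19, 40)] -> pick v6 -> 56
v20: WRITE a=23  (a history now [(3, 7), (4, 46), (5, 48), (6, 56), (8, 59), (14, 38), (15, 70), (16, 54), (19, 40), (20, 23)])
v21: WRITE c=65  (c history now [(2, 6), (7, 44), (9, 33), (11, 36), (12, 43), (13, 65), (17, 29), (18, 52), (21, 65)])
Read results in order: ['6', '54', '56', '34', '59', '56']
NONE count = 0

Answer: 0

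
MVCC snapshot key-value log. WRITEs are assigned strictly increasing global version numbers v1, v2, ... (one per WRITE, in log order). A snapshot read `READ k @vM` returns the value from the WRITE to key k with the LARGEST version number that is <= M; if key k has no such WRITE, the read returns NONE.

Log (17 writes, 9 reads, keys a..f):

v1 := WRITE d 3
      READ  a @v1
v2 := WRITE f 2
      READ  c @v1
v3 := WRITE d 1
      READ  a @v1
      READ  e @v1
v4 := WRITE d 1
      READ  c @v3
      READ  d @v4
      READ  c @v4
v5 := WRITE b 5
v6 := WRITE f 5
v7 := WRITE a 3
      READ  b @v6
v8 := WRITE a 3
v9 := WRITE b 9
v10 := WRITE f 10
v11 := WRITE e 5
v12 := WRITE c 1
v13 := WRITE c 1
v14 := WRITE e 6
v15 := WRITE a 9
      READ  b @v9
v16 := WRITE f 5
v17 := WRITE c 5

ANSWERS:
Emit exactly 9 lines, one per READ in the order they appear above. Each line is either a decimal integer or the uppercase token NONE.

Answer: NONE
NONE
NONE
NONE
NONE
1
NONE
5
9

Derivation:
v1: WRITE d=3  (d history now [(1, 3)])
READ a @v1: history=[] -> no version <= 1 -> NONE
v2: WRITE f=2  (f history now [(2, 2)])
READ c @v1: history=[] -> no version <= 1 -> NONE
v3: WRITE d=1  (d history now [(1, 3), (3, 1)])
READ a @v1: history=[] -> no version <= 1 -> NONE
READ e @v1: history=[] -> no version <= 1 -> NONE
v4: WRITE d=1  (d history now [(1, 3), (3, 1), (4, 1)])
READ c @v3: history=[] -> no version <= 3 -> NONE
READ d @v4: history=[(1, 3), (3, 1), (4, 1)] -> pick v4 -> 1
READ c @v4: history=[] -> no version <= 4 -> NONE
v5: WRITE b=5  (b history now [(5, 5)])
v6: WRITE f=5  (f history now [(2, 2), (6, 5)])
v7: WRITE a=3  (a history now [(7, 3)])
READ b @v6: history=[(5, 5)] -> pick v5 -> 5
v8: WRITE a=3  (a history now [(7, 3), (8, 3)])
v9: WRITE b=9  (b history now [(5, 5), (9, 9)])
v10: WRITE f=10  (f history now [(2, 2), (6, 5), (10, 10)])
v11: WRITE e=5  (e history now [(11, 5)])
v12: WRITE c=1  (c history now [(12, 1)])
v13: WRITE c=1  (c history now [(12, 1), (13, 1)])
v14: WRITE e=6  (e history now [(11, 5), (14, 6)])
v15: WRITE a=9  (a history now [(7, 3), (8, 3), (15, 9)])
READ b @v9: history=[(5, 5), (9, 9)] -> pick v9 -> 9
v16: WRITE f=5  (f history now [(2, 2), (6, 5), (10, 10), (16, 5)])
v17: WRITE c=5  (c history now [(12, 1), (13, 1), (17, 5)])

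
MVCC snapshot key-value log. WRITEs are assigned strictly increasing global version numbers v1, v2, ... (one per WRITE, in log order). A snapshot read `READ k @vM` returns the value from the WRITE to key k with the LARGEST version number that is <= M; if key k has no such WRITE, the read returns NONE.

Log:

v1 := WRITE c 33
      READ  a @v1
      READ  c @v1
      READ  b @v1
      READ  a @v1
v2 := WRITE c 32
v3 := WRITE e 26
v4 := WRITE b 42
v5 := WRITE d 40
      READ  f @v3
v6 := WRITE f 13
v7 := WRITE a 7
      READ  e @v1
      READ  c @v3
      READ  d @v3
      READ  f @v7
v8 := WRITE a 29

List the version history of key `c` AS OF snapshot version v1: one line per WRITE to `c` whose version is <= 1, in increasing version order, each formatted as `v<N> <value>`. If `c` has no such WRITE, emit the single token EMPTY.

Answer: v1 33

Derivation:
Scan writes for key=c with version <= 1:
  v1 WRITE c 33 -> keep
  v2 WRITE c 32 -> drop (> snap)
  v3 WRITE e 26 -> skip
  v4 WRITE b 42 -> skip
  v5 WRITE d 40 -> skip
  v6 WRITE f 13 -> skip
  v7 WRITE a 7 -> skip
  v8 WRITE a 29 -> skip
Collected: [(1, 33)]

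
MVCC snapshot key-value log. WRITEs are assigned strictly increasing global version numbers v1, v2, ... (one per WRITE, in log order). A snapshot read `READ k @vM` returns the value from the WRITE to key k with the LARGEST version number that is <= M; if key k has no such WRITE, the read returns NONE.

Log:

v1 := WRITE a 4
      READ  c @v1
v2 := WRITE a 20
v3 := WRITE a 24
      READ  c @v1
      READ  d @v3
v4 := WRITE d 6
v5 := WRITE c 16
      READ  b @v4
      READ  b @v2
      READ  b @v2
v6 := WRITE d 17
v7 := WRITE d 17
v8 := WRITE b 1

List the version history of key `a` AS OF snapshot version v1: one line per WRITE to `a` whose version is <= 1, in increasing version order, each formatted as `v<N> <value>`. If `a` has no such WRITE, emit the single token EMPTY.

Answer: v1 4

Derivation:
Scan writes for key=a with version <= 1:
  v1 WRITE a 4 -> keep
  v2 WRITE a 20 -> drop (> snap)
  v3 WRITE a 24 -> drop (> snap)
  v4 WRITE d 6 -> skip
  v5 WRITE c 16 -> skip
  v6 WRITE d 17 -> skip
  v7 WRITE d 17 -> skip
  v8 WRITE b 1 -> skip
Collected: [(1, 4)]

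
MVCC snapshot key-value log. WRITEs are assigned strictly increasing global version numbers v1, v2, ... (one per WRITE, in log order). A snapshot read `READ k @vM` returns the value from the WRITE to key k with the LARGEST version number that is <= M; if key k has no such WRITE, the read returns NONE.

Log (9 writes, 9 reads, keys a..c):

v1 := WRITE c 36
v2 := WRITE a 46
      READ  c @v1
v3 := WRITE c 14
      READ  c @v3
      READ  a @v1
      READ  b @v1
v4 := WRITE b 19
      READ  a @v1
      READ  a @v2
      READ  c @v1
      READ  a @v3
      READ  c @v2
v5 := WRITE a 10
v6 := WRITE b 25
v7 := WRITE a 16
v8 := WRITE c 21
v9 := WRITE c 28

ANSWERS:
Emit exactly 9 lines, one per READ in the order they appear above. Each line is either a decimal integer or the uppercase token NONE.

v1: WRITE c=36  (c history now [(1, 36)])
v2: WRITE a=46  (a history now [(2, 46)])
READ c @v1: history=[(1, 36)] -> pick v1 -> 36
v3: WRITE c=14  (c history now [(1, 36), (3, 14)])
READ c @v3: history=[(1, 36), (3, 14)] -> pick v3 -> 14
READ a @v1: history=[(2, 46)] -> no version <= 1 -> NONE
READ b @v1: history=[] -> no version <= 1 -> NONE
v4: WRITE b=19  (b history now [(4, 19)])
READ a @v1: history=[(2, 46)] -> no version <= 1 -> NONE
READ a @v2: history=[(2, 46)] -> pick v2 -> 46
READ c @v1: history=[(1, 36), (3, 14)] -> pick v1 -> 36
READ a @v3: history=[(2, 46)] -> pick v2 -> 46
READ c @v2: history=[(1, 36), (3, 14)] -> pick v1 -> 36
v5: WRITE a=10  (a history now [(2, 46), (5, 10)])
v6: WRITE b=25  (b history now [(4, 19), (6, 25)])
v7: WRITE a=16  (a history now [(2, 46), (5, 10), (7, 16)])
v8: WRITE c=21  (c history now [(1, 36), (3, 14), (8, 21)])
v9: WRITE c=28  (c history now [(1, 36), (3, 14), (8, 21), (9, 28)])

Answer: 36
14
NONE
NONE
NONE
46
36
46
36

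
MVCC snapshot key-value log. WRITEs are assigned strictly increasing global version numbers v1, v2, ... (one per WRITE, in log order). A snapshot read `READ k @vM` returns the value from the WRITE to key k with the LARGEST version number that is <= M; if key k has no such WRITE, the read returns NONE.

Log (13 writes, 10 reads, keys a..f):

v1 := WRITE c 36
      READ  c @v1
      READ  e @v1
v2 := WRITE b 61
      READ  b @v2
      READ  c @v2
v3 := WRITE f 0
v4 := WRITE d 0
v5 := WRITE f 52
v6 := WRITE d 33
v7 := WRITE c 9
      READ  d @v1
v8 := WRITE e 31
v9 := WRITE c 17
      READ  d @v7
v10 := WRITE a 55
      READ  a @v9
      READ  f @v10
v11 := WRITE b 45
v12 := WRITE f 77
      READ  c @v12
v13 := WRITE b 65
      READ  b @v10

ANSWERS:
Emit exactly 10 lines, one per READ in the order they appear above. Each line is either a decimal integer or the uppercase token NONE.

Answer: 36
NONE
61
36
NONE
33
NONE
52
17
61

Derivation:
v1: WRITE c=36  (c history now [(1, 36)])
READ c @v1: history=[(1, 36)] -> pick v1 -> 36
READ e @v1: history=[] -> no version <= 1 -> NONE
v2: WRITE b=61  (b history now [(2, 61)])
READ b @v2: history=[(2, 61)] -> pick v2 -> 61
READ c @v2: history=[(1, 36)] -> pick v1 -> 36
v3: WRITE f=0  (f history now [(3, 0)])
v4: WRITE d=0  (d history now [(4, 0)])
v5: WRITE f=52  (f history now [(3, 0), (5, 52)])
v6: WRITE d=33  (d history now [(4, 0), (6, 33)])
v7: WRITE c=9  (c history now [(1, 36), (7, 9)])
READ d @v1: history=[(4, 0), (6, 33)] -> no version <= 1 -> NONE
v8: WRITE e=31  (e history now [(8, 31)])
v9: WRITE c=17  (c history now [(1, 36), (7, 9), (9, 17)])
READ d @v7: history=[(4, 0), (6, 33)] -> pick v6 -> 33
v10: WRITE a=55  (a history now [(10, 55)])
READ a @v9: history=[(10, 55)] -> no version <= 9 -> NONE
READ f @v10: history=[(3, 0), (5, 52)] -> pick v5 -> 52
v11: WRITE b=45  (b history now [(2, 61), (11, 45)])
v12: WRITE f=77  (f history now [(3, 0), (5, 52), (12, 77)])
READ c @v12: history=[(1, 36), (7, 9), (9, 17)] -> pick v9 -> 17
v13: WRITE b=65  (b history now [(2, 61), (11, 45), (13, 65)])
READ b @v10: history=[(2, 61), (11, 45), (13, 65)] -> pick v2 -> 61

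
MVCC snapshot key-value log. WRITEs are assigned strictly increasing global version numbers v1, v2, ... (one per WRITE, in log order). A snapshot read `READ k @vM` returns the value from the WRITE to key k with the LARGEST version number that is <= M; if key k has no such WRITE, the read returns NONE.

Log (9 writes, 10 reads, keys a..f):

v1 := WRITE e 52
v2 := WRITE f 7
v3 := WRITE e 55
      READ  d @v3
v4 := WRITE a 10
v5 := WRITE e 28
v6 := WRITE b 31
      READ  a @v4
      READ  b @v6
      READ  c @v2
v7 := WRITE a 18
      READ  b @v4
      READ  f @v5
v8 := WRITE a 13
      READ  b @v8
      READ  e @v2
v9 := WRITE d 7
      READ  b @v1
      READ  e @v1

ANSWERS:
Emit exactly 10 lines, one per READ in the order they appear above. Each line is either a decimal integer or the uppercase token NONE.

Answer: NONE
10
31
NONE
NONE
7
31
52
NONE
52

Derivation:
v1: WRITE e=52  (e history now [(1, 52)])
v2: WRITE f=7  (f history now [(2, 7)])
v3: WRITE e=55  (e history now [(1, 52), (3, 55)])
READ d @v3: history=[] -> no version <= 3 -> NONE
v4: WRITE a=10  (a history now [(4, 10)])
v5: WRITE e=28  (e history now [(1, 52), (3, 55), (5, 28)])
v6: WRITE b=31  (b history now [(6, 31)])
READ a @v4: history=[(4, 10)] -> pick v4 -> 10
READ b @v6: history=[(6, 31)] -> pick v6 -> 31
READ c @v2: history=[] -> no version <= 2 -> NONE
v7: WRITE a=18  (a history now [(4, 10), (7, 18)])
READ b @v4: history=[(6, 31)] -> no version <= 4 -> NONE
READ f @v5: history=[(2, 7)] -> pick v2 -> 7
v8: WRITE a=13  (a history now [(4, 10), (7, 18), (8, 13)])
READ b @v8: history=[(6, 31)] -> pick v6 -> 31
READ e @v2: history=[(1, 52), (3, 55), (5, 28)] -> pick v1 -> 52
v9: WRITE d=7  (d history now [(9, 7)])
READ b @v1: history=[(6, 31)] -> no version <= 1 -> NONE
READ e @v1: history=[(1, 52), (3, 55), (5, 28)] -> pick v1 -> 52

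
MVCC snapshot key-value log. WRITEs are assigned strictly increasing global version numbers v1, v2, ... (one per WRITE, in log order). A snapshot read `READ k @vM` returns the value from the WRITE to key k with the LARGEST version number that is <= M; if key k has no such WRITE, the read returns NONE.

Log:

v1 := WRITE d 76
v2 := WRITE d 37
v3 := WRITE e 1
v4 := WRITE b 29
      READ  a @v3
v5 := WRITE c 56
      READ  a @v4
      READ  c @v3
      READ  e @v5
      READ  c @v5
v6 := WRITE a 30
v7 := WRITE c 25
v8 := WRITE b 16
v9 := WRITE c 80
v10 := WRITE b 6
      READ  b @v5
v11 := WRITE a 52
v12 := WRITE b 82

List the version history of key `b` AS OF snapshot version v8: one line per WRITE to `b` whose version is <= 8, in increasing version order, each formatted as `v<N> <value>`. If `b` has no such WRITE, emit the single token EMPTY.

Answer: v4 29
v8 16

Derivation:
Scan writes for key=b with version <= 8:
  v1 WRITE d 76 -> skip
  v2 WRITE d 37 -> skip
  v3 WRITE e 1 -> skip
  v4 WRITE b 29 -> keep
  v5 WRITE c 56 -> skip
  v6 WRITE a 30 -> skip
  v7 WRITE c 25 -> skip
  v8 WRITE b 16 -> keep
  v9 WRITE c 80 -> skip
  v10 WRITE b 6 -> drop (> snap)
  v11 WRITE a 52 -> skip
  v12 WRITE b 82 -> drop (> snap)
Collected: [(4, 29), (8, 16)]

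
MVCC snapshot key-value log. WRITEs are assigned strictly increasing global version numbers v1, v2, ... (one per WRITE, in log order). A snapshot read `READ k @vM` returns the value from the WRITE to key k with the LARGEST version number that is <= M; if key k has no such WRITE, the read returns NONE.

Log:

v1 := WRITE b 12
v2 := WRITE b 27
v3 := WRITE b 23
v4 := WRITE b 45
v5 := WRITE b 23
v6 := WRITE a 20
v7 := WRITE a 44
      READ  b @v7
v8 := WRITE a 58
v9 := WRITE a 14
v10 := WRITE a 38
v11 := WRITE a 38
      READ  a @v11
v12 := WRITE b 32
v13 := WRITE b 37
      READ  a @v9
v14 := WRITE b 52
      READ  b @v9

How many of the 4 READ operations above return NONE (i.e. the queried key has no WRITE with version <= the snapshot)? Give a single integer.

v1: WRITE b=12  (b history now [(1, 12)])
v2: WRITE b=27  (b history now [(1, 12), (2, 27)])
v3: WRITE b=23  (b history now [(1, 12), (2, 27), (3, 23)])
v4: WRITE b=45  (b history now [(1, 12), (2, 27), (3, 23), (4, 45)])
v5: WRITE b=23  (b history now [(1, 12), (2, 27), (3, 23), (4, 45), (5, 23)])
v6: WRITE a=20  (a history now [(6, 20)])
v7: WRITE a=44  (a history now [(6, 20), (7, 44)])
READ b @v7: history=[(1, 12), (2, 27), (3, 23), (4, 45), (5, 23)] -> pick v5 -> 23
v8: WRITE a=58  (a history now [(6, 20), (7, 44), (8, 58)])
v9: WRITE a=14  (a history now [(6, 20), (7, 44), (8, 58), (9, 14)])
v10: WRITE a=38  (a history now [(6, 20), (7, 44), (8, 58), (9, 14), (10, 38)])
v11: WRITE a=38  (a history now [(6, 20), (7, 44), (8, 58), (9, 14), (10, 38), (11, 38)])
READ a @v11: history=[(6, 20), (7, 44), (8, 58), (9, 14), (10, 38), (11, 38)] -> pick v11 -> 38
v12: WRITE b=32  (b history now [(1, 12), (2, 27), (3, 23), (4, 45), (5, 23), (12, 32)])
v13: WRITE b=37  (b history now [(1, 12), (2, 27), (3, 23), (4, 45), (5, 23), (12, 32), (13, 37)])
READ a @v9: history=[(6, 20), (7, 44), (8, 58), (9, 14), (10, 38), (11, 38)] -> pick v9 -> 14
v14: WRITE b=52  (b history now [(1, 12), (2, 27), (3, 23), (4, 45), (5, 23), (12, 32), (13, 37), (14, 52)])
READ b @v9: history=[(1, 12), (2, 27), (3, 23), (4, 45), (5, 23), (12, 32), (13, 37), (14, 52)] -> pick v5 -> 23
Read results in order: ['23', '38', '14', '23']
NONE count = 0

Answer: 0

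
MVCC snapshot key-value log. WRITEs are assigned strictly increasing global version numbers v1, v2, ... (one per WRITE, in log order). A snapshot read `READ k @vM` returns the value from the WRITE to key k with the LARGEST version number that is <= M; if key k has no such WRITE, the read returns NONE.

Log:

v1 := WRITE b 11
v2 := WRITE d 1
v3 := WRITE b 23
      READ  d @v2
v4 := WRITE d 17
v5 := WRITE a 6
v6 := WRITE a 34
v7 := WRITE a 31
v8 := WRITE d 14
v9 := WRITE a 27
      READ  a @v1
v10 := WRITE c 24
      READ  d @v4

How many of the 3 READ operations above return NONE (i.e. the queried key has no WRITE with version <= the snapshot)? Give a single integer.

v1: WRITE b=11  (b history now [(1, 11)])
v2: WRITE d=1  (d history now [(2, 1)])
v3: WRITE b=23  (b history now [(1, 11), (3, 23)])
READ d @v2: history=[(2, 1)] -> pick v2 -> 1
v4: WRITE d=17  (d history now [(2, 1), (4, 17)])
v5: WRITE a=6  (a history now [(5, 6)])
v6: WRITE a=34  (a history now [(5, 6), (6, 34)])
v7: WRITE a=31  (a history now [(5, 6), (6, 34), (7, 31)])
v8: WRITE d=14  (d history now [(2, 1), (4, 17), (8, 14)])
v9: WRITE a=27  (a history now [(5, 6), (6, 34), (7, 31), (9, 27)])
READ a @v1: history=[(5, 6), (6, 34), (7, 31), (9, 27)] -> no version <= 1 -> NONE
v10: WRITE c=24  (c history now [(10, 24)])
READ d @v4: history=[(2, 1), (4, 17), (8, 14)] -> pick v4 -> 17
Read results in order: ['1', 'NONE', '17']
NONE count = 1

Answer: 1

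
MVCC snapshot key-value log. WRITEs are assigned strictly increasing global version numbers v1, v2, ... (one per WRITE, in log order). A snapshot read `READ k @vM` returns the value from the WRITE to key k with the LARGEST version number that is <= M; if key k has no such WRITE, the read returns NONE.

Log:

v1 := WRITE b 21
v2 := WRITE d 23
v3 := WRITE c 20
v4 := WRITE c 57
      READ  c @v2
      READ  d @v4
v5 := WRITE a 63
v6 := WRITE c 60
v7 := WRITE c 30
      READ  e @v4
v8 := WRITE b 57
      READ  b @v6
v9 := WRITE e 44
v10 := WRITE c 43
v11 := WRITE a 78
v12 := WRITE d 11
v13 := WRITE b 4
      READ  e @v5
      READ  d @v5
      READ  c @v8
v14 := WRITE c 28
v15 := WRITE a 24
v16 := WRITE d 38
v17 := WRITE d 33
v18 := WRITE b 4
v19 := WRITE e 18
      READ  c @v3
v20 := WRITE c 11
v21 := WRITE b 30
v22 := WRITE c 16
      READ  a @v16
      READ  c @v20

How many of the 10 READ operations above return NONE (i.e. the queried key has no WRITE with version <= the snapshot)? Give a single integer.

Answer: 3

Derivation:
v1: WRITE b=21  (b history now [(1, 21)])
v2: WRITE d=23  (d history now [(2, 23)])
v3: WRITE c=20  (c history now [(3, 20)])
v4: WRITE c=57  (c history now [(3, 20), (4, 57)])
READ c @v2: history=[(3, 20), (4, 57)] -> no version <= 2 -> NONE
READ d @v4: history=[(2, 23)] -> pick v2 -> 23
v5: WRITE a=63  (a history now [(5, 63)])
v6: WRITE c=60  (c history now [(3, 20), (4, 57), (6, 60)])
v7: WRITE c=30  (c history now [(3, 20), (4, 57), (6, 60), (7, 30)])
READ e @v4: history=[] -> no version <= 4 -> NONE
v8: WRITE b=57  (b history now [(1, 21), (8, 57)])
READ b @v6: history=[(1, 21), (8, 57)] -> pick v1 -> 21
v9: WRITE e=44  (e history now [(9, 44)])
v10: WRITE c=43  (c history now [(3, 20), (4, 57), (6, 60), (7, 30), (10, 43)])
v11: WRITE a=78  (a history now [(5, 63), (11, 78)])
v12: WRITE d=11  (d history now [(2, 23), (12, 11)])
v13: WRITE b=4  (b history now [(1, 21), (8, 57), (13, 4)])
READ e @v5: history=[(9, 44)] -> no version <= 5 -> NONE
READ d @v5: history=[(2, 23), (12, 11)] -> pick v2 -> 23
READ c @v8: history=[(3, 20), (4, 57), (6, 60), (7, 30), (10, 43)] -> pick v7 -> 30
v14: WRITE c=28  (c history now [(3, 20), (4, 57), (6, 60), (7, 30), (10, 43), (14, 28)])
v15: WRITE a=24  (a history now [(5, 63), (11, 78), (15, 24)])
v16: WRITE d=38  (d history now [(2, 23), (12, 11), (16, 38)])
v17: WRITE d=33  (d history now [(2, 23), (12, 11), (16, 38), (17, 33)])
v18: WRITE b=4  (b history now [(1, 21), (8, 57), (13, 4), (18, 4)])
v19: WRITE e=18  (e history now [(9, 44), (19, 18)])
READ c @v3: history=[(3, 20), (4, 57), (6, 60), (7, 30), (10, 43), (14, 28)] -> pick v3 -> 20
v20: WRITE c=11  (c history now [(3, 20), (4, 57), (6, 60), (7, 30), (10, 43), (14, 28), (20, 11)])
v21: WRITE b=30  (b history now [(1, 21), (8, 57), (13, 4), (18, 4), (21, 30)])
v22: WRITE c=16  (c history now [(3, 20), (4, 57), (6, 60), (7, 30), (10, 43), (14, 28), (20, 11), (22, 16)])
READ a @v16: history=[(5, 63), (11, 78), (15, 24)] -> pick v15 -> 24
READ c @v20: history=[(3, 20), (4, 57), (6, 60), (7, 30), (10, 43), (14, 28), (20, 11), (22, 16)] -> pick v20 -> 11
Read results in order: ['NONE', '23', 'NONE', '21', 'NONE', '23', '30', '20', '24', '11']
NONE count = 3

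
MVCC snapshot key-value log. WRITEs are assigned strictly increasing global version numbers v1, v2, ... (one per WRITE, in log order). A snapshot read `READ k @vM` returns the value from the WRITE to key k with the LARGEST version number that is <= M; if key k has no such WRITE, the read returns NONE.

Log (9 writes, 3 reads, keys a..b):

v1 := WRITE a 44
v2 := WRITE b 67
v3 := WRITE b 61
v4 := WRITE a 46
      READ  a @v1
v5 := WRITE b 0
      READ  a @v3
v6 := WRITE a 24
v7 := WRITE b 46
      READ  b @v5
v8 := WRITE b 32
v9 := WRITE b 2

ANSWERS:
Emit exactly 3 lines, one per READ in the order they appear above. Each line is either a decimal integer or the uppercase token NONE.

v1: WRITE a=44  (a history now [(1, 44)])
v2: WRITE b=67  (b history now [(2, 67)])
v3: WRITE b=61  (b history now [(2, 67), (3, 61)])
v4: WRITE a=46  (a history now [(1, 44), (4, 46)])
READ a @v1: history=[(1, 44), (4, 46)] -> pick v1 -> 44
v5: WRITE b=0  (b history now [(2, 67), (3, 61), (5, 0)])
READ a @v3: history=[(1, 44), (4, 46)] -> pick v1 -> 44
v6: WRITE a=24  (a history now [(1, 44), (4, 46), (6, 24)])
v7: WRITE b=46  (b history now [(2, 67), (3, 61), (5, 0), (7, 46)])
READ b @v5: history=[(2, 67), (3, 61), (5, 0), (7, 46)] -> pick v5 -> 0
v8: WRITE b=32  (b history now [(2, 67), (3, 61), (5, 0), (7, 46), (8, 32)])
v9: WRITE b=2  (b history now [(2, 67), (3, 61), (5, 0), (7, 46), (8, 32), (9, 2)])

Answer: 44
44
0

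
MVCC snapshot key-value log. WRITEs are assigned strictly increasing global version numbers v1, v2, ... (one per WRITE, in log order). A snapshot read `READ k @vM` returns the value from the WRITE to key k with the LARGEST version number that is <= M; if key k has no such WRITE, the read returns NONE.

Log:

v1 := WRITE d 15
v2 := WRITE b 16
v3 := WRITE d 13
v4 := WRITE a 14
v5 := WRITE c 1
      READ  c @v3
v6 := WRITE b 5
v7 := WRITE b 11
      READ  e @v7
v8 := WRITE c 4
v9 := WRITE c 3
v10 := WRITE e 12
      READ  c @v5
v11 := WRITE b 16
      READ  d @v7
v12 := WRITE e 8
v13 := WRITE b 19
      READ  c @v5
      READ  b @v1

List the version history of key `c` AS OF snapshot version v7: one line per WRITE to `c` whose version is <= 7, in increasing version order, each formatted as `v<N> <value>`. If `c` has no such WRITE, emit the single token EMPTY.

Scan writes for key=c with version <= 7:
  v1 WRITE d 15 -> skip
  v2 WRITE b 16 -> skip
  v3 WRITE d 13 -> skip
  v4 WRITE a 14 -> skip
  v5 WRITE c 1 -> keep
  v6 WRITE b 5 -> skip
  v7 WRITE b 11 -> skip
  v8 WRITE c 4 -> drop (> snap)
  v9 WRITE c 3 -> drop (> snap)
  v10 WRITE e 12 -> skip
  v11 WRITE b 16 -> skip
  v12 WRITE e 8 -> skip
  v13 WRITE b 19 -> skip
Collected: [(5, 1)]

Answer: v5 1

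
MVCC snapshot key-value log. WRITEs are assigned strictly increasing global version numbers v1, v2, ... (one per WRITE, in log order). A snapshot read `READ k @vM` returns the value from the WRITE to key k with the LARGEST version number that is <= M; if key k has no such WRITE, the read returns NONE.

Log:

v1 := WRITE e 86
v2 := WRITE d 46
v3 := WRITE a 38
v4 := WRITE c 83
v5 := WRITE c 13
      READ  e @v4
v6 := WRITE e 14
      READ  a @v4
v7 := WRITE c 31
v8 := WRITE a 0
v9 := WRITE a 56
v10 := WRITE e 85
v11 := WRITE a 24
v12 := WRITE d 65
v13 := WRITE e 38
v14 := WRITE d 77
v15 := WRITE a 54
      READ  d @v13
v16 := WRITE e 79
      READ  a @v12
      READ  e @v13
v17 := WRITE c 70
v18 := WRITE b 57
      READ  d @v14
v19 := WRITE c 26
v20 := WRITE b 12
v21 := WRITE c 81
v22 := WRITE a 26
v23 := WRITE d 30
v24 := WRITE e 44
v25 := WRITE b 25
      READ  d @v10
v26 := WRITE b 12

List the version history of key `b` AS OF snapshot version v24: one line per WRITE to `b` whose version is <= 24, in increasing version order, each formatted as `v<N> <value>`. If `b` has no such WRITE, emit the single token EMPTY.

Answer: v18 57
v20 12

Derivation:
Scan writes for key=b with version <= 24:
  v1 WRITE e 86 -> skip
  v2 WRITE d 46 -> skip
  v3 WRITE a 38 -> skip
  v4 WRITE c 83 -> skip
  v5 WRITE c 13 -> skip
  v6 WRITE e 14 -> skip
  v7 WRITE c 31 -> skip
  v8 WRITE a 0 -> skip
  v9 WRITE a 56 -> skip
  v10 WRITE e 85 -> skip
  v11 WRITE a 24 -> skip
  v12 WRITE d 65 -> skip
  v13 WRITE e 38 -> skip
  v14 WRITE d 77 -> skip
  v15 WRITE a 54 -> skip
  v16 WRITE e 79 -> skip
  v17 WRITE c 70 -> skip
  v18 WRITE b 57 -> keep
  v19 WRITE c 26 -> skip
  v20 WRITE b 12 -> keep
  v21 WRITE c 81 -> skip
  v22 WRITE a 26 -> skip
  v23 WRITE d 30 -> skip
  v24 WRITE e 44 -> skip
  v25 WRITE b 25 -> drop (> snap)
  v26 WRITE b 12 -> drop (> snap)
Collected: [(18, 57), (20, 12)]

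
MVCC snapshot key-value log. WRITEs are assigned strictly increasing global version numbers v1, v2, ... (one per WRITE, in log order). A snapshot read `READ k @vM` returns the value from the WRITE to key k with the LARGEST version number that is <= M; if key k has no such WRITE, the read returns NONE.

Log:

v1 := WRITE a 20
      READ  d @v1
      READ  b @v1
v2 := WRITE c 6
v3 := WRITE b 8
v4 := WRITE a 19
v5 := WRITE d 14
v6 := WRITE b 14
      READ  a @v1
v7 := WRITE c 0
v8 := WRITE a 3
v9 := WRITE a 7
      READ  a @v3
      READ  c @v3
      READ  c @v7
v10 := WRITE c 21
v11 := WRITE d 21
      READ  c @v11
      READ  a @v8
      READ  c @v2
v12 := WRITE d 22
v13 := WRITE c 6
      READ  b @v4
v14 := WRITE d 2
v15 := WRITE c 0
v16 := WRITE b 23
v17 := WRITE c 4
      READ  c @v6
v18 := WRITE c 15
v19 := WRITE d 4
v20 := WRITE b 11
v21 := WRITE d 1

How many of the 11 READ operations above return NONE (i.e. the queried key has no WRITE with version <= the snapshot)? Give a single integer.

v1: WRITE a=20  (a history now [(1, 20)])
READ d @v1: history=[] -> no version <= 1 -> NONE
READ b @v1: history=[] -> no version <= 1 -> NONE
v2: WRITE c=6  (c history now [(2, 6)])
v3: WRITE b=8  (b history now [(3, 8)])
v4: WRITE a=19  (a history now [(1, 20), (4, 19)])
v5: WRITE d=14  (d history now [(5, 14)])
v6: WRITE b=14  (b history now [(3, 8), (6, 14)])
READ a @v1: history=[(1, 20), (4, 19)] -> pick v1 -> 20
v7: WRITE c=0  (c history now [(2, 6), (7, 0)])
v8: WRITE a=3  (a history now [(1, 20), (4, 19), (8, 3)])
v9: WRITE a=7  (a history now [(1, 20), (4, 19), (8, 3), (9, 7)])
READ a @v3: history=[(1, 20), (4, 19), (8, 3), (9, 7)] -> pick v1 -> 20
READ c @v3: history=[(2, 6), (7, 0)] -> pick v2 -> 6
READ c @v7: history=[(2, 6), (7, 0)] -> pick v7 -> 0
v10: WRITE c=21  (c history now [(2, 6), (7, 0), (10, 21)])
v11: WRITE d=21  (d history now [(5, 14), (11, 21)])
READ c @v11: history=[(2, 6), (7, 0), (10, 21)] -> pick v10 -> 21
READ a @v8: history=[(1, 20), (4, 19), (8, 3), (9, 7)] -> pick v8 -> 3
READ c @v2: history=[(2, 6), (7, 0), (10, 21)] -> pick v2 -> 6
v12: WRITE d=22  (d history now [(5, 14), (11, 21), (12, 22)])
v13: WRITE c=6  (c history now [(2, 6), (7, 0), (10, 21), (13, 6)])
READ b @v4: history=[(3, 8), (6, 14)] -> pick v3 -> 8
v14: WRITE d=2  (d history now [(5, 14), (11, 21), (12, 22), (14, 2)])
v15: WRITE c=0  (c history now [(2, 6), (7, 0), (10, 21), (13, 6), (15, 0)])
v16: WRITE b=23  (b history now [(3, 8), (6, 14), (16, 23)])
v17: WRITE c=4  (c history now [(2, 6), (7, 0), (10, 21), (13, 6), (15, 0), (17, 4)])
READ c @v6: history=[(2, 6), (7, 0), (10, 21), (13, 6), (15, 0), (17, 4)] -> pick v2 -> 6
v18: WRITE c=15  (c history now [(2, 6), (7, 0), (10, 21), (13, 6), (15, 0), (17, 4), (18, 15)])
v19: WRITE d=4  (d history now [(5, 14), (11, 21), (12, 22), (14, 2), (19, 4)])
v20: WRITE b=11  (b history now [(3, 8), (6, 14), (16, 23), (20, 11)])
v21: WRITE d=1  (d history now [(5, 14), (11, 21), (12, 22), (14, 2), (19, 4), (21, 1)])
Read results in order: ['NONE', 'NONE', '20', '20', '6', '0', '21', '3', '6', '8', '6']
NONE count = 2

Answer: 2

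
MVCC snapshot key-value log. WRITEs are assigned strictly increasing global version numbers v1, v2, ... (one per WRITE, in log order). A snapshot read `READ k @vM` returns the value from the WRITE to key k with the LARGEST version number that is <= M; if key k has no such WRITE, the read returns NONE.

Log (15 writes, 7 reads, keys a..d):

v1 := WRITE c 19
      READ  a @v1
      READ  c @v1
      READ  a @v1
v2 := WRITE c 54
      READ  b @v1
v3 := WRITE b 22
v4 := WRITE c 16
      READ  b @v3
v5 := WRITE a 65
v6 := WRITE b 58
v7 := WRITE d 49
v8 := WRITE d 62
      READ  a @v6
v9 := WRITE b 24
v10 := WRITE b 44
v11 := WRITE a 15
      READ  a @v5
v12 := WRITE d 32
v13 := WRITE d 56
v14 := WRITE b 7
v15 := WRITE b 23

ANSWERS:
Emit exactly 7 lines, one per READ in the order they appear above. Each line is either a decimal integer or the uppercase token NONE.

Answer: NONE
19
NONE
NONE
22
65
65

Derivation:
v1: WRITE c=19  (c history now [(1, 19)])
READ a @v1: history=[] -> no version <= 1 -> NONE
READ c @v1: history=[(1, 19)] -> pick v1 -> 19
READ a @v1: history=[] -> no version <= 1 -> NONE
v2: WRITE c=54  (c history now [(1, 19), (2, 54)])
READ b @v1: history=[] -> no version <= 1 -> NONE
v3: WRITE b=22  (b history now [(3, 22)])
v4: WRITE c=16  (c history now [(1, 19), (2, 54), (4, 16)])
READ b @v3: history=[(3, 22)] -> pick v3 -> 22
v5: WRITE a=65  (a history now [(5, 65)])
v6: WRITE b=58  (b history now [(3, 22), (6, 58)])
v7: WRITE d=49  (d history now [(7, 49)])
v8: WRITE d=62  (d history now [(7, 49), (8, 62)])
READ a @v6: history=[(5, 65)] -> pick v5 -> 65
v9: WRITE b=24  (b history now [(3, 22), (6, 58), (9, 24)])
v10: WRITE b=44  (b history now [(3, 22), (6, 58), (9, 24), (10, 44)])
v11: WRITE a=15  (a history now [(5, 65), (11, 15)])
READ a @v5: history=[(5, 65), (11, 15)] -> pick v5 -> 65
v12: WRITE d=32  (d history now [(7, 49), (8, 62), (12, 32)])
v13: WRITE d=56  (d history now [(7, 49), (8, 62), (12, 32), (13, 56)])
v14: WRITE b=7  (b history now [(3, 22), (6, 58), (9, 24), (10, 44), (14, 7)])
v15: WRITE b=23  (b history now [(3, 22), (6, 58), (9, 24), (10, 44), (14, 7), (15, 23)])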